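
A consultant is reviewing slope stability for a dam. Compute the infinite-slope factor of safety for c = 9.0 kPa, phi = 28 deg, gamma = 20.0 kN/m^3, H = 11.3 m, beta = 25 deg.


Result: 1.244

Derivation:
Using Fs = c / (gamma*H*sin(beta)*cos(beta)) + tan(phi)/tan(beta)
Cohesion contribution = 9.0 / (20.0*11.3*sin(25)*cos(25))
Cohesion contribution = 0.10397
Friction contribution = tan(28)/tan(25) = 1.14025
Fs = 0.10397 + 1.14025
Fs = 1.244


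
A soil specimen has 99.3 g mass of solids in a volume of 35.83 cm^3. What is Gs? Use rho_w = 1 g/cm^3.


Using Gs = m_s / (V_s * rho_w)
Since rho_w = 1 g/cm^3:
Gs = 99.3 / 35.83
Gs = 2.771


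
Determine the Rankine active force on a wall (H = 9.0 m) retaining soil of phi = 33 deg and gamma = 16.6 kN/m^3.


Result: 198.19 kN/m

Derivation:
Compute active earth pressure coefficient:
Ka = tan^2(45 - phi/2) = tan^2(28.5) = 0.294801
Compute active force:
Pa = 0.5 * Ka * gamma * H^2
Pa = 0.5 * 0.294801 * 16.6 * 9.0^2
Pa = 198.19 kN/m


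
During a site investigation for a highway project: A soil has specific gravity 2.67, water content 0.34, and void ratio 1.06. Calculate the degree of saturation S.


Using S = Gs * w / e
S = 2.67 * 0.34 / 1.06
S = 0.8564


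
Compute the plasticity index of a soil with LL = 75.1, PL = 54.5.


Using PI = LL - PL
PI = 75.1 - 54.5
PI = 20.6


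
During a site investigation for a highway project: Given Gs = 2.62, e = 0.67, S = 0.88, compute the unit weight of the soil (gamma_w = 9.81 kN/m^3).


Result: 18.854 kN/m^3

Derivation:
Using gamma = gamma_w * (Gs + S*e) / (1 + e)
Numerator: Gs + S*e = 2.62 + 0.88*0.67 = 3.2096
Denominator: 1 + e = 1 + 0.67 = 1.67
gamma = 9.81 * 3.2096 / 1.67
gamma = 18.854 kN/m^3


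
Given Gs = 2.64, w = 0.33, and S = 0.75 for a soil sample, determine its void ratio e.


Using the relation e = Gs * w / S
e = 2.64 * 0.33 / 0.75
e = 1.1616


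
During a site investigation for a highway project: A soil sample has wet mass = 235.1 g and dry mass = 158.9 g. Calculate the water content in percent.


Using w = (m_wet - m_dry) / m_dry * 100
m_wet - m_dry = 235.1 - 158.9 = 76.2 g
w = 76.2 / 158.9 * 100
w = 47.95 %


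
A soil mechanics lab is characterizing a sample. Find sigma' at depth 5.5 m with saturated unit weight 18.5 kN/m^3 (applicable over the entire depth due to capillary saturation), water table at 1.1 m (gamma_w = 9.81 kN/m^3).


Result: 58.59 kPa

Derivation:
Total stress = gamma_sat * depth
sigma = 18.5 * 5.5 = 101.75 kPa
Pore water pressure u = gamma_w * (depth - d_wt)
u = 9.81 * (5.5 - 1.1) = 43.164 kPa
Effective stress = sigma - u
sigma' = 101.75 - 43.164 = 58.59 kPa


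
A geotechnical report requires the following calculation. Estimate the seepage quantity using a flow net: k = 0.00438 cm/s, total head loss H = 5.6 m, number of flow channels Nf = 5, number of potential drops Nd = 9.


Convert k to m/s for unit consistency with H:
k = 0.00438 cm/s = 0.00438 / 100 m/s = 4.38e-05 m/s
Using q = k * H * Nf / Nd
Nf / Nd = 5 / 9 = 0.5556
q = 4.38e-05 * 5.6 * 0.5556
q = 0.0001363 m^3/s per m


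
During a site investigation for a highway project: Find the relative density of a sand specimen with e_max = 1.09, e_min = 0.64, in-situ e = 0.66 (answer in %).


Using Dr = (e_max - e) / (e_max - e_min) * 100
e_max - e = 1.09 - 0.66 = 0.43
e_max - e_min = 1.09 - 0.64 = 0.45
Dr = 0.43 / 0.45 * 100
Dr = 95.56 %


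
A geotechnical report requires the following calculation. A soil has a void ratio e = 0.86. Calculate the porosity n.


Using the relation n = e / (1 + e)
n = 0.86 / (1 + 0.86)
n = 0.86 / 1.86
n = 0.4624


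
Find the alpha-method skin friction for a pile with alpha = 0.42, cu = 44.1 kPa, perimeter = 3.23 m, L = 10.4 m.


Using Qs = alpha * cu * perimeter * L
Qs = 0.42 * 44.1 * 3.23 * 10.4
Qs = 622.19 kN


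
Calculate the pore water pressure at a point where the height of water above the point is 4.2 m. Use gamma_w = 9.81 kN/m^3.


Using u = gamma_w * h_w
u = 9.81 * 4.2
u = 41.2 kPa


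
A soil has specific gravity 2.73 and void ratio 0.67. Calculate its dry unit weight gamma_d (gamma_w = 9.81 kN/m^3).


Using gamma_d = Gs * gamma_w / (1 + e)
gamma_d = 2.73 * 9.81 / (1 + 0.67)
gamma_d = 2.73 * 9.81 / 1.67
gamma_d = 16.037 kN/m^3


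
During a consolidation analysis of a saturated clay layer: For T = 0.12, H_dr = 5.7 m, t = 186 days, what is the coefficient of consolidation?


Result: 0.02096 m^2/day

Derivation:
Using cv = T * H_dr^2 / t
H_dr^2 = 5.7^2 = 32.49
cv = 0.12 * 32.49 / 186
cv = 0.02096 m^2/day


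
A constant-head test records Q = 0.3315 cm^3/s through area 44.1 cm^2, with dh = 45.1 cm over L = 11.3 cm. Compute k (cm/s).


Compute hydraulic gradient:
i = dh / L = 45.1 / 11.3 = 3.99115
Then apply Darcy's law:
k = Q / (A * i)
k = 0.3315 / (44.1 * 3.99115)
k = 0.3315 / 176.01
k = 0.001883 cm/s


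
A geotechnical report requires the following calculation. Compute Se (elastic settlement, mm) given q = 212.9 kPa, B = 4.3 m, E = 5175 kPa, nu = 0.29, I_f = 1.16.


Using Se = q * B * (1 - nu^2) * I_f / E
1 - nu^2 = 1 - 0.29^2 = 0.9159
Se = 212.9 * 4.3 * 0.9159 * 1.16 / 5175
Se = 0.187949 m
Convert to mm: Se = 0.187949 * 1000 = 187.949 mm


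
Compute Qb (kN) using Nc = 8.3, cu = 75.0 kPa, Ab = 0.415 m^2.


Using Qb = Nc * cu * Ab
Qb = 8.3 * 75.0 * 0.415
Qb = 258.34 kN


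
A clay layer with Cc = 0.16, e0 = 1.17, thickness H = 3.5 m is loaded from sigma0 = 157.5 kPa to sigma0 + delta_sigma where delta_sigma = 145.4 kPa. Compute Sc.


Result: 0.0733 m

Derivation:
Using Sc = Cc * H / (1 + e0) * log10((sigma0 + delta_sigma) / sigma0)
Stress ratio = (157.5 + 145.4) / 157.5 = 1.92317
log10(1.92317) = 0.284019
Cc * H / (1 + e0) = 0.16 * 3.5 / (1 + 1.17) = 0.258065
Sc = 0.258065 * 0.284019
Sc = 0.0733 m


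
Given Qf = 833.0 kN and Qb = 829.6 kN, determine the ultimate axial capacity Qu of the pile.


Result: 1662.6 kN

Derivation:
Using Qu = Qf + Qb
Qu = 833.0 + 829.6
Qu = 1662.6 kN


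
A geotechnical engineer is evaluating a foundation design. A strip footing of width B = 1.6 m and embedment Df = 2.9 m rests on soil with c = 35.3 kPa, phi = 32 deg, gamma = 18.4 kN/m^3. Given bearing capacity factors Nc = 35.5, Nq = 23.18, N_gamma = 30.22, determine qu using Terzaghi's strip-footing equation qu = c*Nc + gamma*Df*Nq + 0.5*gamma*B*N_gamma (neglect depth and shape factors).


Compute qu = c*Nc + gamma*Df*Nq + 0.5*gamma*B*N_gamma
Term 1: 35.3 * 35.5 = 1253.15
Term 2: 18.4 * 2.9 * 23.18 = 1236.8848
Term 3: 0.5 * 18.4 * 1.6 * 30.22 = 444.8384
qu = 1253.15 + 1236.8848 + 444.8384
qu = 2934.87 kPa


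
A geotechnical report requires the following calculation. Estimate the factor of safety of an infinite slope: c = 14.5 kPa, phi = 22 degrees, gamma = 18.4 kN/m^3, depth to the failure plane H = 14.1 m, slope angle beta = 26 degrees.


Using Fs = c / (gamma*H*sin(beta)*cos(beta)) + tan(phi)/tan(beta)
Cohesion contribution = 14.5 / (18.4*14.1*sin(26)*cos(26))
Cohesion contribution = 0.14185
Friction contribution = tan(22)/tan(26) = 0.828377
Fs = 0.14185 + 0.828377
Fs = 0.97


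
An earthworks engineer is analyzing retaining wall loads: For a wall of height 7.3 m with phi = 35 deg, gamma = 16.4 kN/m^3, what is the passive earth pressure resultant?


Compute passive earth pressure coefficient:
Kp = tan^2(45 + phi/2) = tan^2(62.5) = 3.690172
Compute passive force:
Pp = 0.5 * Kp * gamma * H^2
Pp = 0.5 * 3.690172 * 16.4 * 7.3^2
Pp = 1612.52 kN/m


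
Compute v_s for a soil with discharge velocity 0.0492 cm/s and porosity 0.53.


Using v_s = v_d / n
v_s = 0.0492 / 0.53
v_s = 0.09283 cm/s


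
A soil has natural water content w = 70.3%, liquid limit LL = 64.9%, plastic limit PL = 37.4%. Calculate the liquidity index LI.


Result: 1.196

Derivation:
First compute the plasticity index:
PI = LL - PL = 64.9 - 37.4 = 27.5
Then compute the liquidity index:
LI = (w - PL) / PI
LI = (70.3 - 37.4) / 27.5
LI = 1.196


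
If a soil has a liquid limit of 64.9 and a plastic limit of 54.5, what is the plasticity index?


Using PI = LL - PL
PI = 64.9 - 54.5
PI = 10.4


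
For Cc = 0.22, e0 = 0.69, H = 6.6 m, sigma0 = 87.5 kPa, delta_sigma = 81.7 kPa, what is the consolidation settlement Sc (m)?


Using Sc = Cc * H / (1 + e0) * log10((sigma0 + delta_sigma) / sigma0)
Stress ratio = (87.5 + 81.7) / 87.5 = 1.93371
log10(1.93371) = 0.286392
Cc * H / (1 + e0) = 0.22 * 6.6 / (1 + 0.69) = 0.859172
Sc = 0.859172 * 0.286392
Sc = 0.2461 m


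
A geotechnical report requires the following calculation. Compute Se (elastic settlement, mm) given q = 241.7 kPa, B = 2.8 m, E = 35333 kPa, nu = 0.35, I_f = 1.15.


Using Se = q * B * (1 - nu^2) * I_f / E
1 - nu^2 = 1 - 0.35^2 = 0.8775
Se = 241.7 * 2.8 * 0.8775 * 1.15 / 35333
Se = 0.019329 m
Convert to mm: Se = 0.019329 * 1000 = 19.329 mm


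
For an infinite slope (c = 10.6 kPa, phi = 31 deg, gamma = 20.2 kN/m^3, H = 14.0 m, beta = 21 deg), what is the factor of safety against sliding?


Using Fs = c / (gamma*H*sin(beta)*cos(beta)) + tan(phi)/tan(beta)
Cohesion contribution = 10.6 / (20.2*14.0*sin(21)*cos(21))
Cohesion contribution = 0.112033
Friction contribution = tan(31)/tan(21) = 1.5653
Fs = 0.112033 + 1.5653
Fs = 1.677


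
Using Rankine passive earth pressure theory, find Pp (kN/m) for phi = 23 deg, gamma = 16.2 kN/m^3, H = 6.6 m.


Result: 805.39 kN/m

Derivation:
Compute passive earth pressure coefficient:
Kp = tan^2(45 + phi/2) = tan^2(56.5) = 2.282623
Compute passive force:
Pp = 0.5 * Kp * gamma * H^2
Pp = 0.5 * 2.282623 * 16.2 * 6.6^2
Pp = 805.39 kN/m


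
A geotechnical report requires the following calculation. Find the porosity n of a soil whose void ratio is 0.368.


Using the relation n = e / (1 + e)
n = 0.368 / (1 + 0.368)
n = 0.368 / 1.368
n = 0.269


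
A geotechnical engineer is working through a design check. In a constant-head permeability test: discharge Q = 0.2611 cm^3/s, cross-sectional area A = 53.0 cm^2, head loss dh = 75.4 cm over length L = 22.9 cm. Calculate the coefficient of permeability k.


Result: 0.001496 cm/s

Derivation:
Compute hydraulic gradient:
i = dh / L = 75.4 / 22.9 = 3.29258
Then apply Darcy's law:
k = Q / (A * i)
k = 0.2611 / (53.0 * 3.29258)
k = 0.2611 / 174.507
k = 0.001496 cm/s


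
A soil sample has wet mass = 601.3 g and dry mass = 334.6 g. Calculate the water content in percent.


Using w = (m_wet - m_dry) / m_dry * 100
m_wet - m_dry = 601.3 - 334.6 = 266.7 g
w = 266.7 / 334.6 * 100
w = 79.71 %


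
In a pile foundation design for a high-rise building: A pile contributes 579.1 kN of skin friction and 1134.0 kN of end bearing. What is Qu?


Using Qu = Qf + Qb
Qu = 579.1 + 1134.0
Qu = 1713.1 kN


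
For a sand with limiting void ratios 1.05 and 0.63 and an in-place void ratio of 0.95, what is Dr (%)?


Using Dr = (e_max - e) / (e_max - e_min) * 100
e_max - e = 1.05 - 0.95 = 0.1
e_max - e_min = 1.05 - 0.63 = 0.42
Dr = 0.1 / 0.42 * 100
Dr = 23.81 %


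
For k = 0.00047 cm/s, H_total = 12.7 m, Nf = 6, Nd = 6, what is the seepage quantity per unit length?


Result: 5.969e-05 m^3/s per m

Derivation:
Convert k to m/s for unit consistency with H:
k = 0.00047 cm/s = 0.00047 / 100 m/s = 4.7e-06 m/s
Using q = k * H * Nf / Nd
Nf / Nd = 6 / 6 = 1.0
q = 4.7e-06 * 12.7 * 1.0
q = 5.969e-05 m^3/s per m


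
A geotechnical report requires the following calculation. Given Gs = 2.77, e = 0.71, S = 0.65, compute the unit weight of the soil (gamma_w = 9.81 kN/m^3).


Using gamma = gamma_w * (Gs + S*e) / (1 + e)
Numerator: Gs + S*e = 2.77 + 0.65*0.71 = 3.2315
Denominator: 1 + e = 1 + 0.71 = 1.71
gamma = 9.81 * 3.2315 / 1.71
gamma = 18.539 kN/m^3


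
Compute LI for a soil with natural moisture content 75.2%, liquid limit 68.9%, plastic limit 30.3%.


First compute the plasticity index:
PI = LL - PL = 68.9 - 30.3 = 38.6
Then compute the liquidity index:
LI = (w - PL) / PI
LI = (75.2 - 30.3) / 38.6
LI = 1.163


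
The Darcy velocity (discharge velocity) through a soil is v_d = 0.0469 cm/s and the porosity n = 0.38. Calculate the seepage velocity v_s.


Result: 0.12342 cm/s

Derivation:
Using v_s = v_d / n
v_s = 0.0469 / 0.38
v_s = 0.12342 cm/s


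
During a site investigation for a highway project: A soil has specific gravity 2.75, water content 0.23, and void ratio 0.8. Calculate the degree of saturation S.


Using S = Gs * w / e
S = 2.75 * 0.23 / 0.8
S = 0.7906


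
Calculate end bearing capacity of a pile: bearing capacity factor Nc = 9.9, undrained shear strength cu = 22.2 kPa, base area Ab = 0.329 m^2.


Result: 72.31 kN

Derivation:
Using Qb = Nc * cu * Ab
Qb = 9.9 * 22.2 * 0.329
Qb = 72.31 kN


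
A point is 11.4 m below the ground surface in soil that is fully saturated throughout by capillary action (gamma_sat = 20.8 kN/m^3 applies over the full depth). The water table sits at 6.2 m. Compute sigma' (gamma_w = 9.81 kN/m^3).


Total stress = gamma_sat * depth
sigma = 20.8 * 11.4 = 237.12 kPa
Pore water pressure u = gamma_w * (depth - d_wt)
u = 9.81 * (11.4 - 6.2) = 51.012 kPa
Effective stress = sigma - u
sigma' = 237.12 - 51.012 = 186.11 kPa


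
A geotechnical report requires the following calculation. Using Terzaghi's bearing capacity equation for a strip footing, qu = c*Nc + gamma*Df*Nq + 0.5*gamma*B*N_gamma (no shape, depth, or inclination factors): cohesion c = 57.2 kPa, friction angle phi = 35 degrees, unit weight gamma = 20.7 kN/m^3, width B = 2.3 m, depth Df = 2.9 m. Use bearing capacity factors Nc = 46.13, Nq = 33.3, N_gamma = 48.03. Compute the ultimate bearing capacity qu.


Result: 5780.99 kPa

Derivation:
Compute qu = c*Nc + gamma*Df*Nq + 0.5*gamma*B*N_gamma
Term 1: 57.2 * 46.13 = 2638.636
Term 2: 20.7 * 2.9 * 33.3 = 1998.999
Term 3: 0.5 * 20.7 * 2.3 * 48.03 = 1143.35415
qu = 2638.636 + 1998.999 + 1143.35415
qu = 5780.99 kPa


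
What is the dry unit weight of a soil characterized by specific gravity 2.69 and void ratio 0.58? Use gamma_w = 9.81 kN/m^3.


Using gamma_d = Gs * gamma_w / (1 + e)
gamma_d = 2.69 * 9.81 / (1 + 0.58)
gamma_d = 2.69 * 9.81 / 1.58
gamma_d = 16.702 kN/m^3


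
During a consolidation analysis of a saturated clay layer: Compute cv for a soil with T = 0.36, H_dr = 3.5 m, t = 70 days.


Result: 0.063 m^2/day

Derivation:
Using cv = T * H_dr^2 / t
H_dr^2 = 3.5^2 = 12.25
cv = 0.36 * 12.25 / 70
cv = 0.063 m^2/day


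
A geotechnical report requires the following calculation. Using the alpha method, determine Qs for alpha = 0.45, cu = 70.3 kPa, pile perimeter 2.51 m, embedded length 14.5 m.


Result: 1151.36 kN

Derivation:
Using Qs = alpha * cu * perimeter * L
Qs = 0.45 * 70.3 * 2.51 * 14.5
Qs = 1151.36 kN


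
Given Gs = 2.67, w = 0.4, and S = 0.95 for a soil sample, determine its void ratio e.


Result: 1.1242

Derivation:
Using the relation e = Gs * w / S
e = 2.67 * 0.4 / 0.95
e = 1.1242


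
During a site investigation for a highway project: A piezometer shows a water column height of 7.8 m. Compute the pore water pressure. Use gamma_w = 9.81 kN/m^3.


Using u = gamma_w * h_w
u = 9.81 * 7.8
u = 76.52 kPa


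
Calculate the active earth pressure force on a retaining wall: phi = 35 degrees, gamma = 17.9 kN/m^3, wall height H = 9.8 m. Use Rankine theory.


Result: 232.93 kN/m

Derivation:
Compute active earth pressure coefficient:
Ka = tan^2(45 - phi/2) = tan^2(27.5) = 0.27099
Compute active force:
Pa = 0.5 * Ka * gamma * H^2
Pa = 0.5 * 0.27099 * 17.9 * 9.8^2
Pa = 232.93 kN/m


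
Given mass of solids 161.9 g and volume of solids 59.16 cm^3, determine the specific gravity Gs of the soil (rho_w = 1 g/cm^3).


Using Gs = m_s / (V_s * rho_w)
Since rho_w = 1 g/cm^3:
Gs = 161.9 / 59.16
Gs = 2.737


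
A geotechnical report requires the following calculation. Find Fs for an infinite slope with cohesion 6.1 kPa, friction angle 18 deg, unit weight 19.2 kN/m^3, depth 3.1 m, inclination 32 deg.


Using Fs = c / (gamma*H*sin(beta)*cos(beta)) + tan(phi)/tan(beta)
Cohesion contribution = 6.1 / (19.2*3.1*sin(32)*cos(32))
Cohesion contribution = 0.228053
Friction contribution = tan(18)/tan(32) = 0.51998
Fs = 0.228053 + 0.51998
Fs = 0.748


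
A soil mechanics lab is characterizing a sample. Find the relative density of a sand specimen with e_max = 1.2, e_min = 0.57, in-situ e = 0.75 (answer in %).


Using Dr = (e_max - e) / (e_max - e_min) * 100
e_max - e = 1.2 - 0.75 = 0.45
e_max - e_min = 1.2 - 0.57 = 0.63
Dr = 0.45 / 0.63 * 100
Dr = 71.43 %


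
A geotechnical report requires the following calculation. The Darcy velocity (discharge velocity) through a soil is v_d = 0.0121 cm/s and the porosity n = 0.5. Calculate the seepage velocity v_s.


Result: 0.0242 cm/s

Derivation:
Using v_s = v_d / n
v_s = 0.0121 / 0.5
v_s = 0.0242 cm/s


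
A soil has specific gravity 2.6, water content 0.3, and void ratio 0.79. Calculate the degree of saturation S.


Using S = Gs * w / e
S = 2.6 * 0.3 / 0.79
S = 0.9873


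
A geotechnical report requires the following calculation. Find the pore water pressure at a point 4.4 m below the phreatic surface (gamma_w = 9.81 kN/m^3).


Using u = gamma_w * h_w
u = 9.81 * 4.4
u = 43.16 kPa


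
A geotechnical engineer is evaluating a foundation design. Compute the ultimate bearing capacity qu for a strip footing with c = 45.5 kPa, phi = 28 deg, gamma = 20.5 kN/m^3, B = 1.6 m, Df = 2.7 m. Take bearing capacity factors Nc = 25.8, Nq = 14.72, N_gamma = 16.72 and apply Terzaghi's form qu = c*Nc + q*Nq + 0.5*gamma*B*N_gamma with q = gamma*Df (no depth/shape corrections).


Result: 2262.86 kPa

Derivation:
Compute qu = c*Nc + gamma*Df*Nq + 0.5*gamma*B*N_gamma
Term 1: 45.5 * 25.8 = 1173.9
Term 2: 20.5 * 2.7 * 14.72 = 814.752
Term 3: 0.5 * 20.5 * 1.6 * 16.72 = 274.208
qu = 1173.9 + 814.752 + 274.208
qu = 2262.86 kPa


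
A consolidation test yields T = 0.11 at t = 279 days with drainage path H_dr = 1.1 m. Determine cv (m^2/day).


Using cv = T * H_dr^2 / t
H_dr^2 = 1.1^2 = 1.21
cv = 0.11 * 1.21 / 279
cv = 0.00048 m^2/day


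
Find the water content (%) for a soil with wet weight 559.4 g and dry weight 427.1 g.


Using w = (m_wet - m_dry) / m_dry * 100
m_wet - m_dry = 559.4 - 427.1 = 132.3 g
w = 132.3 / 427.1 * 100
w = 30.98 %


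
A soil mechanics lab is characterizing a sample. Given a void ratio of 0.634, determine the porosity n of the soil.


Using the relation n = e / (1 + e)
n = 0.634 / (1 + 0.634)
n = 0.634 / 1.634
n = 0.388


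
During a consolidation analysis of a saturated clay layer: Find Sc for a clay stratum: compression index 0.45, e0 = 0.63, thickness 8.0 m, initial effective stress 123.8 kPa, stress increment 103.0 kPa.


Result: 0.5807 m

Derivation:
Using Sc = Cc * H / (1 + e0) * log10((sigma0 + delta_sigma) / sigma0)
Stress ratio = (123.8 + 103.0) / 123.8 = 1.83199
log10(1.83199) = 0.262922
Cc * H / (1 + e0) = 0.45 * 8.0 / (1 + 0.63) = 2.20859
Sc = 2.20859 * 0.262922
Sc = 0.5807 m


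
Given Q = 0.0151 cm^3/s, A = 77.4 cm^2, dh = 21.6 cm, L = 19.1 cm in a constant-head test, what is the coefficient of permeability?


Compute hydraulic gradient:
i = dh / L = 21.6 / 19.1 = 1.13089
Then apply Darcy's law:
k = Q / (A * i)
k = 0.0151 / (77.4 * 1.13089)
k = 0.0151 / 87.5309
k = 0.000173 cm/s


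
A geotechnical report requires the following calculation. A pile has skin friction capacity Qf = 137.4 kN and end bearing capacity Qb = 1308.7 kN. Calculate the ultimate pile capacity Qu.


Result: 1446.1 kN

Derivation:
Using Qu = Qf + Qb
Qu = 137.4 + 1308.7
Qu = 1446.1 kN


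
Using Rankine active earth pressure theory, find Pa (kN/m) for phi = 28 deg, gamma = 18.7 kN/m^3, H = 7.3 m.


Compute active earth pressure coefficient:
Ka = tan^2(45 - phi/2) = tan^2(31.0) = 0.361033
Compute active force:
Pa = 0.5 * Ka * gamma * H^2
Pa = 0.5 * 0.361033 * 18.7 * 7.3^2
Pa = 179.89 kN/m


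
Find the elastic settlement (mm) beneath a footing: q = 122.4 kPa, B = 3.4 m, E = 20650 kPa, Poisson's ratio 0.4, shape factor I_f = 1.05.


Using Se = q * B * (1 - nu^2) * I_f / E
1 - nu^2 = 1 - 0.4^2 = 0.84
Se = 122.4 * 3.4 * 0.84 * 1.05 / 20650
Se = 0.017775 m
Convert to mm: Se = 0.017775 * 1000 = 17.775 mm


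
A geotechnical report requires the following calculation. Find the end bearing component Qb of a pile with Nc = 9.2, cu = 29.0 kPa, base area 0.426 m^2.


Using Qb = Nc * cu * Ab
Qb = 9.2 * 29.0 * 0.426
Qb = 113.66 kN


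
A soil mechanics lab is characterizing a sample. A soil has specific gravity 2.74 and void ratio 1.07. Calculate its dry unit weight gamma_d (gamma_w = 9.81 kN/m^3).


Using gamma_d = Gs * gamma_w / (1 + e)
gamma_d = 2.74 * 9.81 / (1 + 1.07)
gamma_d = 2.74 * 9.81 / 2.07
gamma_d = 12.985 kN/m^3


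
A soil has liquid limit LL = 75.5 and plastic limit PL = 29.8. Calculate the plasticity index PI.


Using PI = LL - PL
PI = 75.5 - 29.8
PI = 45.7


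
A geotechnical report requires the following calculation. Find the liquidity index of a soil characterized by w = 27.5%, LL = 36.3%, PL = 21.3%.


First compute the plasticity index:
PI = LL - PL = 36.3 - 21.3 = 15.0
Then compute the liquidity index:
LI = (w - PL) / PI
LI = (27.5 - 21.3) / 15.0
LI = 0.413


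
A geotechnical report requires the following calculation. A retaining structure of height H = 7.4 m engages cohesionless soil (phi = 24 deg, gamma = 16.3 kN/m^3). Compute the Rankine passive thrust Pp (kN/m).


Result: 1058.25 kN/m

Derivation:
Compute passive earth pressure coefficient:
Kp = tan^2(45 + phi/2) = tan^2(57.0) = 2.371184
Compute passive force:
Pp = 0.5 * Kp * gamma * H^2
Pp = 0.5 * 2.371184 * 16.3 * 7.4^2
Pp = 1058.25 kN/m


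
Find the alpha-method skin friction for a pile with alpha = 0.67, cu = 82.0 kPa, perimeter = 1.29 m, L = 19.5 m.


Using Qs = alpha * cu * perimeter * L
Qs = 0.67 * 82.0 * 1.29 * 19.5
Qs = 1382.02 kN


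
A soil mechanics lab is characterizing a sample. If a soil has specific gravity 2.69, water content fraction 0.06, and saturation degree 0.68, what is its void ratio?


Result: 0.2374

Derivation:
Using the relation e = Gs * w / S
e = 2.69 * 0.06 / 0.68
e = 0.2374


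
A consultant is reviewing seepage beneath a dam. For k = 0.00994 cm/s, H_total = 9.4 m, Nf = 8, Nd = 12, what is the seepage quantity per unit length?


Result: 0.0006229 m^3/s per m

Derivation:
Convert k to m/s for unit consistency with H:
k = 0.00994 cm/s = 0.00994 / 100 m/s = 9.94e-05 m/s
Using q = k * H * Nf / Nd
Nf / Nd = 8 / 12 = 0.6667
q = 9.94e-05 * 9.4 * 0.6667
q = 0.0006229 m^3/s per m


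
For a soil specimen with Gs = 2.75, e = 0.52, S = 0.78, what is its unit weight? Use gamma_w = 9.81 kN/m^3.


Using gamma = gamma_w * (Gs + S*e) / (1 + e)
Numerator: Gs + S*e = 2.75 + 0.78*0.52 = 3.1556
Denominator: 1 + e = 1 + 0.52 = 1.52
gamma = 9.81 * 3.1556 / 1.52
gamma = 20.366 kN/m^3


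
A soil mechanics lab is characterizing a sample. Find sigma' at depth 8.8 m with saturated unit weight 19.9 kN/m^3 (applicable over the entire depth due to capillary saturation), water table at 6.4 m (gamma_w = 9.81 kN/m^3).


Total stress = gamma_sat * depth
sigma = 19.9 * 8.8 = 175.12 kPa
Pore water pressure u = gamma_w * (depth - d_wt)
u = 9.81 * (8.8 - 6.4) = 23.544 kPa
Effective stress = sigma - u
sigma' = 175.12 - 23.544 = 151.58 kPa


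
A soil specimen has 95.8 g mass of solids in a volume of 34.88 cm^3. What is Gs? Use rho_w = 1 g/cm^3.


Result: 2.747

Derivation:
Using Gs = m_s / (V_s * rho_w)
Since rho_w = 1 g/cm^3:
Gs = 95.8 / 34.88
Gs = 2.747


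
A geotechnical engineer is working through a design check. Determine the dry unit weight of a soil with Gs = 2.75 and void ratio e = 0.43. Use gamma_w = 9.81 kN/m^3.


Using gamma_d = Gs * gamma_w / (1 + e)
gamma_d = 2.75 * 9.81 / (1 + 0.43)
gamma_d = 2.75 * 9.81 / 1.43
gamma_d = 18.865 kN/m^3


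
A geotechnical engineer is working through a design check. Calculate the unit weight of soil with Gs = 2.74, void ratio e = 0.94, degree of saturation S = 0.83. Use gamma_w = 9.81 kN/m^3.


Result: 17.801 kN/m^3

Derivation:
Using gamma = gamma_w * (Gs + S*e) / (1 + e)
Numerator: Gs + S*e = 2.74 + 0.83*0.94 = 3.5202
Denominator: 1 + e = 1 + 0.94 = 1.94
gamma = 9.81 * 3.5202 / 1.94
gamma = 17.801 kN/m^3


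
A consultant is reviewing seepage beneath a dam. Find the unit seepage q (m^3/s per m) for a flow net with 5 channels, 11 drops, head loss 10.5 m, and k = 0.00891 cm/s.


Result: 0.0004252 m^3/s per m

Derivation:
Convert k to m/s for unit consistency with H:
k = 0.00891 cm/s = 0.00891 / 100 m/s = 8.91e-05 m/s
Using q = k * H * Nf / Nd
Nf / Nd = 5 / 11 = 0.4545
q = 8.91e-05 * 10.5 * 0.4545
q = 0.0004252 m^3/s per m


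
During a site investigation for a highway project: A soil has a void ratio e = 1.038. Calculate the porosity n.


Using the relation n = e / (1 + e)
n = 1.038 / (1 + 1.038)
n = 1.038 / 2.038
n = 0.5093


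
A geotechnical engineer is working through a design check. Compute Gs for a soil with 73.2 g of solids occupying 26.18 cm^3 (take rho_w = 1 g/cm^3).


Using Gs = m_s / (V_s * rho_w)
Since rho_w = 1 g/cm^3:
Gs = 73.2 / 26.18
Gs = 2.796


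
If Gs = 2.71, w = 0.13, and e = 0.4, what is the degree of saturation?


Using S = Gs * w / e
S = 2.71 * 0.13 / 0.4
S = 0.8807


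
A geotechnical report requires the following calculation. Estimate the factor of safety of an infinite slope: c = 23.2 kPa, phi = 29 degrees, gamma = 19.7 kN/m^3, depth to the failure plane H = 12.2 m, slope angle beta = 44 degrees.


Result: 0.767

Derivation:
Using Fs = c / (gamma*H*sin(beta)*cos(beta)) + tan(phi)/tan(beta)
Cohesion contribution = 23.2 / (19.7*12.2*sin(44)*cos(44))
Cohesion contribution = 0.193178
Friction contribution = tan(29)/tan(44) = 0.574004
Fs = 0.193178 + 0.574004
Fs = 0.767


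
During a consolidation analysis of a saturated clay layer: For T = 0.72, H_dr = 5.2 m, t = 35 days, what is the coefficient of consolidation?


Result: 0.55625 m^2/day

Derivation:
Using cv = T * H_dr^2 / t
H_dr^2 = 5.2^2 = 27.04
cv = 0.72 * 27.04 / 35
cv = 0.55625 m^2/day


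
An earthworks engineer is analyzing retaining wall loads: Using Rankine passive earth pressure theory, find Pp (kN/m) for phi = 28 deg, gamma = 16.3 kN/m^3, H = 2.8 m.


Result: 176.98 kN/m

Derivation:
Compute passive earth pressure coefficient:
Kp = tan^2(45 + phi/2) = tan^2(59.0) = 2.769826
Compute passive force:
Pp = 0.5 * Kp * gamma * H^2
Pp = 0.5 * 2.769826 * 16.3 * 2.8^2
Pp = 176.98 kN/m


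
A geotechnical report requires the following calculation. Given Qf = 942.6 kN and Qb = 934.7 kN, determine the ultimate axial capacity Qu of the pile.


Using Qu = Qf + Qb
Qu = 942.6 + 934.7
Qu = 1877.3 kN


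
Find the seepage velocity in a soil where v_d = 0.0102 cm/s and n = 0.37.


Using v_s = v_d / n
v_s = 0.0102 / 0.37
v_s = 0.02757 cm/s


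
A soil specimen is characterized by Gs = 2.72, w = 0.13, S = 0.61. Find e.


Using the relation e = Gs * w / S
e = 2.72 * 0.13 / 0.61
e = 0.5797


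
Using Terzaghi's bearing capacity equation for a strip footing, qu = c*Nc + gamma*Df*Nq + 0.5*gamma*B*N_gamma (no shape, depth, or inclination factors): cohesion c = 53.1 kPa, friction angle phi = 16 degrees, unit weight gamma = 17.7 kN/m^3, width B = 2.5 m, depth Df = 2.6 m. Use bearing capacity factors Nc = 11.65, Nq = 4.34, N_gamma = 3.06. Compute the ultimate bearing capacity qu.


Result: 886.04 kPa

Derivation:
Compute qu = c*Nc + gamma*Df*Nq + 0.5*gamma*B*N_gamma
Term 1: 53.1 * 11.65 = 618.615
Term 2: 17.7 * 2.6 * 4.34 = 199.7268
Term 3: 0.5 * 17.7 * 2.5 * 3.06 = 67.7025
qu = 618.615 + 199.7268 + 67.7025
qu = 886.04 kPa


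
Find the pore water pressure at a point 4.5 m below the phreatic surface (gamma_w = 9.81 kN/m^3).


Using u = gamma_w * h_w
u = 9.81 * 4.5
u = 44.15 kPa


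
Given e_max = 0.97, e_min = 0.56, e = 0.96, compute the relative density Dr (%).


Using Dr = (e_max - e) / (e_max - e_min) * 100
e_max - e = 0.97 - 0.96 = 0.01
e_max - e_min = 0.97 - 0.56 = 0.41
Dr = 0.01 / 0.41 * 100
Dr = 2.44 %


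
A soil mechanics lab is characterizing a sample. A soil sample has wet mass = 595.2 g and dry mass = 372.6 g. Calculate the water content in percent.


Using w = (m_wet - m_dry) / m_dry * 100
m_wet - m_dry = 595.2 - 372.6 = 222.6 g
w = 222.6 / 372.6 * 100
w = 59.74 %


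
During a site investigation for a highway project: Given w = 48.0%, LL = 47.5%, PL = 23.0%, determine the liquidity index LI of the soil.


First compute the plasticity index:
PI = LL - PL = 47.5 - 23.0 = 24.5
Then compute the liquidity index:
LI = (w - PL) / PI
LI = (48.0 - 23.0) / 24.5
LI = 1.02


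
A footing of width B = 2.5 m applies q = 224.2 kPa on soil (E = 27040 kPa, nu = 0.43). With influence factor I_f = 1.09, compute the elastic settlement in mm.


Using Se = q * B * (1 - nu^2) * I_f / E
1 - nu^2 = 1 - 0.43^2 = 0.8151
Se = 224.2 * 2.5 * 0.8151 * 1.09 / 27040
Se = 0.018416 m
Convert to mm: Se = 0.018416 * 1000 = 18.416 mm


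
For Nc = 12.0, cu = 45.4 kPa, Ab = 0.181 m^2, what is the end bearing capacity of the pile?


Result: 98.61 kN

Derivation:
Using Qb = Nc * cu * Ab
Qb = 12.0 * 45.4 * 0.181
Qb = 98.61 kN


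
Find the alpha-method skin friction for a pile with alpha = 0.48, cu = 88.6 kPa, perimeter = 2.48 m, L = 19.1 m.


Using Qs = alpha * cu * perimeter * L
Qs = 0.48 * 88.6 * 2.48 * 19.1
Qs = 2014.47 kN


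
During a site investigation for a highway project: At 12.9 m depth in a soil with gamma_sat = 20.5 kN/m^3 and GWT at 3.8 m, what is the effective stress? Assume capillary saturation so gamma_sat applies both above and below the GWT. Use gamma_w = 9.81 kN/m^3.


Total stress = gamma_sat * depth
sigma = 20.5 * 12.9 = 264.45 kPa
Pore water pressure u = gamma_w * (depth - d_wt)
u = 9.81 * (12.9 - 3.8) = 89.271 kPa
Effective stress = sigma - u
sigma' = 264.45 - 89.271 = 175.18 kPa


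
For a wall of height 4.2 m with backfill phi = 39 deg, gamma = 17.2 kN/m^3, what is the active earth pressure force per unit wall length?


Compute active earth pressure coefficient:
Ka = tan^2(45 - phi/2) = tan^2(25.5) = 0.227506
Compute active force:
Pa = 0.5 * Ka * gamma * H^2
Pa = 0.5 * 0.227506 * 17.2 * 4.2^2
Pa = 34.51 kN/m


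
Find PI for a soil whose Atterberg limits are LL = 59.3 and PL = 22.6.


Using PI = LL - PL
PI = 59.3 - 22.6
PI = 36.7


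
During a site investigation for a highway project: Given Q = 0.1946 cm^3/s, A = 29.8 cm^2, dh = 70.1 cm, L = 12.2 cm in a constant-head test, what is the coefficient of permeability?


Result: 0.001136 cm/s

Derivation:
Compute hydraulic gradient:
i = dh / L = 70.1 / 12.2 = 5.7459
Then apply Darcy's law:
k = Q / (A * i)
k = 0.1946 / (29.8 * 5.7459)
k = 0.1946 / 171.228
k = 0.001136 cm/s


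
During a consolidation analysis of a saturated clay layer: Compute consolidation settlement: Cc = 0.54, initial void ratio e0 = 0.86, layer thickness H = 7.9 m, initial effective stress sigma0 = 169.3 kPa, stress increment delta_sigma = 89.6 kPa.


Using Sc = Cc * H / (1 + e0) * log10((sigma0 + delta_sigma) / sigma0)
Stress ratio = (169.3 + 89.6) / 169.3 = 1.52924
log10(1.52924) = 0.184475
Cc * H / (1 + e0) = 0.54 * 7.9 / (1 + 0.86) = 2.29355
Sc = 2.29355 * 0.184475
Sc = 0.4231 m


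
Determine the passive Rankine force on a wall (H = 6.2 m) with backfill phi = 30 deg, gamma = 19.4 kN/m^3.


Result: 1118.6 kN/m

Derivation:
Compute passive earth pressure coefficient:
Kp = tan^2(45 + phi/2) = tan^2(60.0) = 3
Compute passive force:
Pp = 0.5 * Kp * gamma * H^2
Pp = 0.5 * 3 * 19.4 * 6.2^2
Pp = 1118.6 kN/m


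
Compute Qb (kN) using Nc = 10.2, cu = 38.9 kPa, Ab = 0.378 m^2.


Using Qb = Nc * cu * Ab
Qb = 10.2 * 38.9 * 0.378
Qb = 149.98 kN


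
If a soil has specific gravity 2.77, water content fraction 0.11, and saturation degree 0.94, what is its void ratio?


Using the relation e = Gs * w / S
e = 2.77 * 0.11 / 0.94
e = 0.3241


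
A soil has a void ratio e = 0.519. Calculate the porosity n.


Using the relation n = e / (1 + e)
n = 0.519 / (1 + 0.519)
n = 0.519 / 1.519
n = 0.3417


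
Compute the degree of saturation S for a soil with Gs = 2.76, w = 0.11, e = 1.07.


Using S = Gs * w / e
S = 2.76 * 0.11 / 1.07
S = 0.2837


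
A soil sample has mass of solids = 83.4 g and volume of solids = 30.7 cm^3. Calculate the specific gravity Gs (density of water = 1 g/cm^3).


Using Gs = m_s / (V_s * rho_w)
Since rho_w = 1 g/cm^3:
Gs = 83.4 / 30.7
Gs = 2.717


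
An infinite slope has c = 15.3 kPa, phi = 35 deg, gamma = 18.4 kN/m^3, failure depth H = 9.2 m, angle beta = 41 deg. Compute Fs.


Using Fs = c / (gamma*H*sin(beta)*cos(beta)) + tan(phi)/tan(beta)
Cohesion contribution = 15.3 / (18.4*9.2*sin(41)*cos(41))
Cohesion contribution = 0.182542
Friction contribution = tan(35)/tan(41) = 0.805497
Fs = 0.182542 + 0.805497
Fs = 0.988


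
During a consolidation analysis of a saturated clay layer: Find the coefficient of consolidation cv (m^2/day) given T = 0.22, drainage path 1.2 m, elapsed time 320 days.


Using cv = T * H_dr^2 / t
H_dr^2 = 1.2^2 = 1.44
cv = 0.22 * 1.44 / 320
cv = 0.00099 m^2/day


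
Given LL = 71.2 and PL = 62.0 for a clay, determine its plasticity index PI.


Using PI = LL - PL
PI = 71.2 - 62.0
PI = 9.2


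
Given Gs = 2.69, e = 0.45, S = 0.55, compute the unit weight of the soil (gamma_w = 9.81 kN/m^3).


Result: 19.874 kN/m^3

Derivation:
Using gamma = gamma_w * (Gs + S*e) / (1 + e)
Numerator: Gs + S*e = 2.69 + 0.55*0.45 = 2.9375
Denominator: 1 + e = 1 + 0.45 = 1.45
gamma = 9.81 * 2.9375 / 1.45
gamma = 19.874 kN/m^3


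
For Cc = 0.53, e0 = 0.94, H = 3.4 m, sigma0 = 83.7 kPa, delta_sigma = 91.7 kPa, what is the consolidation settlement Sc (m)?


Using Sc = Cc * H / (1 + e0) * log10((sigma0 + delta_sigma) / sigma0)
Stress ratio = (83.7 + 91.7) / 83.7 = 2.09558
log10(2.09558) = 0.321304
Cc * H / (1 + e0) = 0.53 * 3.4 / (1 + 0.94) = 0.928866
Sc = 0.928866 * 0.321304
Sc = 0.2984 m


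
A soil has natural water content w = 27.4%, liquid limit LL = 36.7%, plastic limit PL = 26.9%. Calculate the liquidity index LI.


First compute the plasticity index:
PI = LL - PL = 36.7 - 26.9 = 9.8
Then compute the liquidity index:
LI = (w - PL) / PI
LI = (27.4 - 26.9) / 9.8
LI = 0.051


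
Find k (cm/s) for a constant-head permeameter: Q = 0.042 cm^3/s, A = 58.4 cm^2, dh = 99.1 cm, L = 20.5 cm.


Result: 0.000149 cm/s

Derivation:
Compute hydraulic gradient:
i = dh / L = 99.1 / 20.5 = 4.83415
Then apply Darcy's law:
k = Q / (A * i)
k = 0.042 / (58.4 * 4.83415)
k = 0.042 / 282.314
k = 0.000149 cm/s


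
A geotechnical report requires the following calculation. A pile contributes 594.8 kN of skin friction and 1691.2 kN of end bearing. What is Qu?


Result: 2286.0 kN

Derivation:
Using Qu = Qf + Qb
Qu = 594.8 + 1691.2
Qu = 2286.0 kN


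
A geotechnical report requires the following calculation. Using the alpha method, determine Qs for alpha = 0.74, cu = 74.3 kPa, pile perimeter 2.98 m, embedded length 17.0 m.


Result: 2785.39 kN

Derivation:
Using Qs = alpha * cu * perimeter * L
Qs = 0.74 * 74.3 * 2.98 * 17.0
Qs = 2785.39 kN


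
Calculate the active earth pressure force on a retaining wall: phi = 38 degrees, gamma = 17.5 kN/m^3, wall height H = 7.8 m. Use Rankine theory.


Compute active earth pressure coefficient:
Ka = tan^2(45 - phi/2) = tan^2(26.0) = 0.237883
Compute active force:
Pa = 0.5 * Ka * gamma * H^2
Pa = 0.5 * 0.237883 * 17.5 * 7.8^2
Pa = 126.64 kN/m


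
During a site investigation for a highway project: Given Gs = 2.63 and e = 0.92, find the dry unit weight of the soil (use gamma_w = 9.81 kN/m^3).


Using gamma_d = Gs * gamma_w / (1 + e)
gamma_d = 2.63 * 9.81 / (1 + 0.92)
gamma_d = 2.63 * 9.81 / 1.92
gamma_d = 13.438 kN/m^3


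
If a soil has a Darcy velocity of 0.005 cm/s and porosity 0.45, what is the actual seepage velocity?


Using v_s = v_d / n
v_s = 0.005 / 0.45
v_s = 0.01111 cm/s


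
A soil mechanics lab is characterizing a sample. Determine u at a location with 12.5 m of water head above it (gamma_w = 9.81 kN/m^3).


Using u = gamma_w * h_w
u = 9.81 * 12.5
u = 122.62 kPa


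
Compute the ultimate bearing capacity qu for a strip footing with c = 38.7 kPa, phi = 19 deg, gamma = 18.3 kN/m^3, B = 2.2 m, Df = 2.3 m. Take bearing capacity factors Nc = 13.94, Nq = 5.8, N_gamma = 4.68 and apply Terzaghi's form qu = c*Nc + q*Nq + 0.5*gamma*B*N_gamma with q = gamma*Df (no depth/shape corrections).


Result: 877.81 kPa

Derivation:
Compute qu = c*Nc + gamma*Df*Nq + 0.5*gamma*B*N_gamma
Term 1: 38.7 * 13.94 = 539.478
Term 2: 18.3 * 2.3 * 5.8 = 244.122
Term 3: 0.5 * 18.3 * 2.2 * 4.68 = 94.2084
qu = 539.478 + 244.122 + 94.2084
qu = 877.81 kPa


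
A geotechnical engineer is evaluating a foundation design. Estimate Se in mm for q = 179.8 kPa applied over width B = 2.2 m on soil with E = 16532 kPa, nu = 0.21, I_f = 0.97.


Using Se = q * B * (1 - nu^2) * I_f / E
1 - nu^2 = 1 - 0.21^2 = 0.9559
Se = 179.8 * 2.2 * 0.9559 * 0.97 / 16532
Se = 0.022186 m
Convert to mm: Se = 0.022186 * 1000 = 22.186 mm


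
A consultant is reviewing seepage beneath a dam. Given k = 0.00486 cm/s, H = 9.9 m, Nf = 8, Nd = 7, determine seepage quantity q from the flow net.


Convert k to m/s for unit consistency with H:
k = 0.00486 cm/s = 0.00486 / 100 m/s = 4.86e-05 m/s
Using q = k * H * Nf / Nd
Nf / Nd = 8 / 7 = 1.1429
q = 4.86e-05 * 9.9 * 1.1429
q = 0.0005499 m^3/s per m


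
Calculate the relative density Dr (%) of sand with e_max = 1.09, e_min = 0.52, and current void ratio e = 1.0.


Result: 15.79 %

Derivation:
Using Dr = (e_max - e) / (e_max - e_min) * 100
e_max - e = 1.09 - 1.0 = 0.09
e_max - e_min = 1.09 - 0.52 = 0.57
Dr = 0.09 / 0.57 * 100
Dr = 15.79 %


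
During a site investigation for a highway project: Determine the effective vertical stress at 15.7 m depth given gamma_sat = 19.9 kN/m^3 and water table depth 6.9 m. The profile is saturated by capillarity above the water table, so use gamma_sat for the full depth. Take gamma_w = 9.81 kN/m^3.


Total stress = gamma_sat * depth
sigma = 19.9 * 15.7 = 312.43 kPa
Pore water pressure u = gamma_w * (depth - d_wt)
u = 9.81 * (15.7 - 6.9) = 86.328 kPa
Effective stress = sigma - u
sigma' = 312.43 - 86.328 = 226.1 kPa


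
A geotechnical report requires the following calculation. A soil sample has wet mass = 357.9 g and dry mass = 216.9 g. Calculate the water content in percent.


Result: 65.01 %

Derivation:
Using w = (m_wet - m_dry) / m_dry * 100
m_wet - m_dry = 357.9 - 216.9 = 141.0 g
w = 141.0 / 216.9 * 100
w = 65.01 %


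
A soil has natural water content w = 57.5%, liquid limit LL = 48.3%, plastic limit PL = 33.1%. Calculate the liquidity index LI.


First compute the plasticity index:
PI = LL - PL = 48.3 - 33.1 = 15.2
Then compute the liquidity index:
LI = (w - PL) / PI
LI = (57.5 - 33.1) / 15.2
LI = 1.605


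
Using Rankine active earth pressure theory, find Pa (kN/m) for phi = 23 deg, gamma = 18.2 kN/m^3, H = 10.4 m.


Compute active earth pressure coefficient:
Ka = tan^2(45 - phi/2) = tan^2(33.5) = 0.438092
Compute active force:
Pa = 0.5 * Ka * gamma * H^2
Pa = 0.5 * 0.438092 * 18.2 * 10.4^2
Pa = 431.2 kN/m


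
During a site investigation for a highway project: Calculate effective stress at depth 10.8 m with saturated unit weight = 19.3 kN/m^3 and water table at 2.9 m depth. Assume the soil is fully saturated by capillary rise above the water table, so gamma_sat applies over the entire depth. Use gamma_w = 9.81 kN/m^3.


Total stress = gamma_sat * depth
sigma = 19.3 * 10.8 = 208.44 kPa
Pore water pressure u = gamma_w * (depth - d_wt)
u = 9.81 * (10.8 - 2.9) = 77.499 kPa
Effective stress = sigma - u
sigma' = 208.44 - 77.499 = 130.94 kPa


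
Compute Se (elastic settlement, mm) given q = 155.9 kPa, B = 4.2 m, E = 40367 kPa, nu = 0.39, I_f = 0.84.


Result: 11.553 mm

Derivation:
Using Se = q * B * (1 - nu^2) * I_f / E
1 - nu^2 = 1 - 0.39^2 = 0.8479
Se = 155.9 * 4.2 * 0.8479 * 0.84 / 40367
Se = 0.011553 m
Convert to mm: Se = 0.011553 * 1000 = 11.553 mm
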